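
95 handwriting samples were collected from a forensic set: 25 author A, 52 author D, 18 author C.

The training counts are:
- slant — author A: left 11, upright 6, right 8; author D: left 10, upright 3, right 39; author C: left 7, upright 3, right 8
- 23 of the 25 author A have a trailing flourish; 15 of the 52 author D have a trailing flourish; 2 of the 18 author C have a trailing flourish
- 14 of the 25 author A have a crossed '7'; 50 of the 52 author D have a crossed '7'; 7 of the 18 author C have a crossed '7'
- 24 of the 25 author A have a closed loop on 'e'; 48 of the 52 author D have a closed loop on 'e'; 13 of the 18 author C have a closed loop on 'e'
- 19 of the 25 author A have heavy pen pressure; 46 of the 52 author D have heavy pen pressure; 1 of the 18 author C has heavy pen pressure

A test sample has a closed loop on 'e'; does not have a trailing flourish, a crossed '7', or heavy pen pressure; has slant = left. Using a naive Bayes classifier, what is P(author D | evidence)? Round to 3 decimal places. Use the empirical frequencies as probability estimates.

0.011

author A: (25/95) × (11/25) × (2/25) × (11/25) × (24/25) × (6/25) ≈ 0.000939062
author D: (52/95) × (10/52) × (37/52) × (2/52) × (48/52) × (6/52) ≈ 0.000306823
author C: (18/95) × (7/18) × (16/18) × (11/18) × (13/18) × (17/18) ≈ 0.0273017
P(author D | x) = 0.000306823 / 0.028547585 ≈ 0.011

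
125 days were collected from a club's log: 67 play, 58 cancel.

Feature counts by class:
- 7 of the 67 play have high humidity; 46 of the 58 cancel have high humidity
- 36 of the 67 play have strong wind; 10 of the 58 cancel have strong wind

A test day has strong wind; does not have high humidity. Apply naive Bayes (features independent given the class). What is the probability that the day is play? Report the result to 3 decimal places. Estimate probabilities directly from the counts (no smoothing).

play: (67/125) × (60/67) × (36/67) ≈ 0.25791
cancel: (58/125) × (12/58) × (10/58) ≈ 0.0165517
P(play | x) = 0.25791 / 0.2744617 ≈ 0.940

0.940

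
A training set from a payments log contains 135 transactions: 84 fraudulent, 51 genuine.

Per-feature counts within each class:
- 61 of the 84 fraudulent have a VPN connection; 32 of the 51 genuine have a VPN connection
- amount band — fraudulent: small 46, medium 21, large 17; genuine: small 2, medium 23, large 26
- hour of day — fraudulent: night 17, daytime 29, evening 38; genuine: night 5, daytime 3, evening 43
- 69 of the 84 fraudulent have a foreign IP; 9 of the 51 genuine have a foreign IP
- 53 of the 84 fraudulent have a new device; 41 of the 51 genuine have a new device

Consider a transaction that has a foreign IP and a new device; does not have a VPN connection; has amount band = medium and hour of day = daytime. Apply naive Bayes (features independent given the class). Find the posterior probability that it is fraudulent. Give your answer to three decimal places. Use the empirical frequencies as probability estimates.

fraudulent: (84/135) × (23/84) × (21/84) × (29/84) × (69/84) × (53/84) ≈ 0.00762113
genuine: (51/135) × (19/51) × (23/51) × (3/51) × (9/51) × (41/51) ≈ 0.000529681
P(fraudulent | x) = 0.00762113 / 0.008150811 ≈ 0.935

0.935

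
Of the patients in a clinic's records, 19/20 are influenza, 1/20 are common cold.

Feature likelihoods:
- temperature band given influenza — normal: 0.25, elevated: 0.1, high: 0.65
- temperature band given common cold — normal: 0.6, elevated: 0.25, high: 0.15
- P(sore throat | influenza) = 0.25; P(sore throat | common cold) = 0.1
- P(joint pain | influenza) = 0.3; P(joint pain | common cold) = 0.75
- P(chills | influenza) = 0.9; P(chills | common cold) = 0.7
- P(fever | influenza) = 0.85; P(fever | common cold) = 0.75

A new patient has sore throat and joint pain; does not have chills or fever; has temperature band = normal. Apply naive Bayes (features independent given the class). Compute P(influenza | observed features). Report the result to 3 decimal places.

0.613

influenza: 0.95 × 0.25 × 0.25 × 0.3 × (1−0.9) × (1−0.85) = 0.0002671875
common cold: 0.05 × 0.6 × 0.1 × 0.75 × (1−0.7) × (1−0.75) = 0.00016875
P(influenza | x) = 0.0002671875 / 0.0004359375 ≈ 0.613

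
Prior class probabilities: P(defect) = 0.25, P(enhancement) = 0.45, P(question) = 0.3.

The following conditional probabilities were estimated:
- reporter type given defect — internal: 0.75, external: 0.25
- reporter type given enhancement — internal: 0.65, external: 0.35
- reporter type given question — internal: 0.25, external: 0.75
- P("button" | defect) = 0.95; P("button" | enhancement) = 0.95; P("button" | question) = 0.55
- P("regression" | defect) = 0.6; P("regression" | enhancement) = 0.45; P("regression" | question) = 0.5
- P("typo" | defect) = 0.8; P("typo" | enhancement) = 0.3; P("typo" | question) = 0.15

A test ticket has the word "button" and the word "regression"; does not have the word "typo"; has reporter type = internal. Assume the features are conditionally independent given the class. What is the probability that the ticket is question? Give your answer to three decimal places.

defect: 0.25 × 0.75 × 0.95 × 0.6 × (1−0.8) = 0.021375
enhancement: 0.45 × 0.65 × 0.95 × 0.45 × (1−0.3) = 0.087530625
question: 0.3 × 0.25 × 0.55 × 0.5 × (1−0.15) = 0.01753125
P(question | x) = 0.01753125 / 0.126436875 ≈ 0.139

0.139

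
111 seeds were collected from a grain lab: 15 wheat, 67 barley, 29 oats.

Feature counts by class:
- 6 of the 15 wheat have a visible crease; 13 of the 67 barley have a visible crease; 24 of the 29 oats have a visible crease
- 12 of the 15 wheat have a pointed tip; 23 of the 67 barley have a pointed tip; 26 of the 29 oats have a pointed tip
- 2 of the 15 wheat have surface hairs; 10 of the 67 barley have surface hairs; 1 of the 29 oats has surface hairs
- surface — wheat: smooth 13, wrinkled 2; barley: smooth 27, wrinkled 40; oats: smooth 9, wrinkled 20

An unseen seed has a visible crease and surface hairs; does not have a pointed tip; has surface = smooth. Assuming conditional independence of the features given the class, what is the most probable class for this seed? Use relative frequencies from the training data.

barley

wheat: (15/111) × (6/15) × (3/15) × (2/15) × (13/15) ≈ 0.00124925
barley: (67/111) × (13/67) × (44/67) × (10/67) × (27/67) ≈ 0.00462607
oats: (29/111) × (24/29) × (3/29) × (1/29) × (9/29) ≈ 0.000239364
Highest score → barley.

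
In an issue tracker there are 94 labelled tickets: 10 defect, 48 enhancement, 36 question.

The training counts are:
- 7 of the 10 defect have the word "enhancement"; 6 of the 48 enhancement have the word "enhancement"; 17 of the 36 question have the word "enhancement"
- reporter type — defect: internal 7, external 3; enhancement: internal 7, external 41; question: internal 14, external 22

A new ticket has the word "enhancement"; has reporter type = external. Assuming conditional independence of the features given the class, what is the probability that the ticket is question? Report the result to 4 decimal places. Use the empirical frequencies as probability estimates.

0.5898

defect: (10/94) × (7/10) × (3/10) ≈ 0.0223404
enhancement: (48/94) × (6/48) × (41/48) ≈ 0.0545213
question: (36/94) × (17/36) × (22/36) ≈ 0.11052
P(question | x) = 0.11052 / 0.1873817 ≈ 0.5898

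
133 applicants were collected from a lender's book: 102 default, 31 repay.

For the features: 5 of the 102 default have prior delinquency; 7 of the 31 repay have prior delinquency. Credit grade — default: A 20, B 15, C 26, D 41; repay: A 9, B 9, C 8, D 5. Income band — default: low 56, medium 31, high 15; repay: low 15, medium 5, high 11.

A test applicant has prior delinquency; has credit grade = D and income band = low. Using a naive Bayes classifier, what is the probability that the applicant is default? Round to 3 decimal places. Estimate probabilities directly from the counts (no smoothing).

default: (102/133) × (5/102) × (41/102) × (56/102) ≈ 0.0082964
repay: (31/133) × (7/31) × (5/31) × (15/31) ≈ 0.00410756
P(default | x) = 0.0082964 / 0.01240396 ≈ 0.669

0.669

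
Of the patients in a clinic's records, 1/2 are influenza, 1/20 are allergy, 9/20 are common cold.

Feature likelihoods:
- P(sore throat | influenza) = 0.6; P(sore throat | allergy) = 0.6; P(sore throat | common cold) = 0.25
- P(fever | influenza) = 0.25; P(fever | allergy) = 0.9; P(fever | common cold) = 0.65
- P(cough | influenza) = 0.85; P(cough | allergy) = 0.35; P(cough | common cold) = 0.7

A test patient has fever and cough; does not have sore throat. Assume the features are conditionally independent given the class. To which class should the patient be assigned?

influenza: 0.5 × (1−0.6) × 0.25 × 0.85 = 0.0425
allergy: 0.05 × (1−0.6) × 0.9 × 0.35 = 0.0063
common cold: 0.45 × (1−0.25) × 0.65 × 0.7 = 0.1535625
Highest score → common cold.

common cold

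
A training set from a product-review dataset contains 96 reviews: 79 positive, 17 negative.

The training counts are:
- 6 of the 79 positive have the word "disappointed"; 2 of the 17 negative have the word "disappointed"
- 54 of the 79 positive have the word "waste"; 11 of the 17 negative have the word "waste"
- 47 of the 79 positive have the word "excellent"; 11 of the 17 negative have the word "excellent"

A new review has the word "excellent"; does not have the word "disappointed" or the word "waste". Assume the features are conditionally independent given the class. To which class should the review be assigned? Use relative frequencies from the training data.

positive: (79/96) × (73/79) × (25/79) × (47/79) ≈ 0.143164
negative: (17/96) × (15/17) × (6/17) × (11/17) ≈ 0.0356834
Highest score → positive.

positive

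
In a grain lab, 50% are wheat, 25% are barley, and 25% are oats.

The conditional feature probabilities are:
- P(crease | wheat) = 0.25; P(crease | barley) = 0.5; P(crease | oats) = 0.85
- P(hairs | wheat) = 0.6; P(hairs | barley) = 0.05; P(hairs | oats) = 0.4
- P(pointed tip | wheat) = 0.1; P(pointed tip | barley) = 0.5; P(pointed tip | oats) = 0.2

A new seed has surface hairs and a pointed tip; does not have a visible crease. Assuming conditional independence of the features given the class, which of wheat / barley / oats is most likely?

wheat: 0.5 × (1−0.25) × 0.6 × 0.1 = 0.0225
barley: 0.25 × (1−0.5) × 0.05 × 0.5 = 0.003125
oats: 0.25 × (1−0.85) × 0.4 × 0.2 = 0.003
Highest score → wheat.

wheat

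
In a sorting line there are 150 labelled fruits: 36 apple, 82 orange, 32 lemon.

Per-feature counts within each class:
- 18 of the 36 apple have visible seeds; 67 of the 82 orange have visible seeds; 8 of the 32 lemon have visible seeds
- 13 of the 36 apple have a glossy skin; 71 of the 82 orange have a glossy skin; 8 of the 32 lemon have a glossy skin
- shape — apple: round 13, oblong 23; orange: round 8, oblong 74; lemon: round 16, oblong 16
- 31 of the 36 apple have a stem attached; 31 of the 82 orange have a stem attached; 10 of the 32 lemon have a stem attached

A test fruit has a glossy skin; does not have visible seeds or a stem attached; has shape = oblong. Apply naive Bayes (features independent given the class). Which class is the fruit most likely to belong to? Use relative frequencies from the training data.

apple: (36/150) × (18/36) × (13/36) × (23/36) × (5/36) ≈ 0.00384516
orange: (82/150) × (15/82) × (71/82) × (74/82) × (51/82) ≈ 0.048598
lemon: (32/150) × (24/32) × (8/32) × (16/32) × (22/32) = 0.01375
Highest score → orange.

orange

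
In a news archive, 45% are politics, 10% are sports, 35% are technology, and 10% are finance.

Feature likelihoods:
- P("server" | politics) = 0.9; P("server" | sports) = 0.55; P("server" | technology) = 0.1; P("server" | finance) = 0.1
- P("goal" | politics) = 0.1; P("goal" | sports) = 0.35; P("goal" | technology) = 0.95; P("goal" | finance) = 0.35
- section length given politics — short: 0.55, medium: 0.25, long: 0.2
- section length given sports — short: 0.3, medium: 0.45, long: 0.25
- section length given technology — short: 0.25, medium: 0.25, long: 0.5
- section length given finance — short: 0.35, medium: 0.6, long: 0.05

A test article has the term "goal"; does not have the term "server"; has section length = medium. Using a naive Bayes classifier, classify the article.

technology

politics: 0.45 × (1−0.9) × 0.1 × 0.25 = 0.001125
sports: 0.1 × (1−0.55) × 0.35 × 0.45 = 0.0070875
technology: 0.35 × (1−0.1) × 0.95 × 0.25 = 0.0748125
finance: 0.1 × (1−0.1) × 0.35 × 0.6 = 0.0189
Highest score → technology.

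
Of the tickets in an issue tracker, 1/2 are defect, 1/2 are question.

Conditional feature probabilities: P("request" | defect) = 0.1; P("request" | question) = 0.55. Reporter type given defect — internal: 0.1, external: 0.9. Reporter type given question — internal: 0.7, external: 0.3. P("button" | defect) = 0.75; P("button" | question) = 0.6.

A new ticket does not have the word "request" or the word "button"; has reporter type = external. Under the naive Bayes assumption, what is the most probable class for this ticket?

defect: 0.5 × (1−0.1) × 0.9 × (1−0.75) = 0.10125
question: 0.5 × (1−0.55) × 0.3 × (1−0.6) = 0.027
Highest score → defect.

defect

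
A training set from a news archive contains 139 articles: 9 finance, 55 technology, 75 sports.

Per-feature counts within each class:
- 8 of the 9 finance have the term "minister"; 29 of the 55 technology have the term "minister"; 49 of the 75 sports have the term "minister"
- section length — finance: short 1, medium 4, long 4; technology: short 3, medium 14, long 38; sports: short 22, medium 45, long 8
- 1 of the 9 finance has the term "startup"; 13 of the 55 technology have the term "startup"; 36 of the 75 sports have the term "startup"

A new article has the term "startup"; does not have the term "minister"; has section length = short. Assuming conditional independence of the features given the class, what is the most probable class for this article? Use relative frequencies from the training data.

sports

finance: (9/139) × (1/9) × (1/9) × (1/9) ≈ 0.0000888178
technology: (55/139) × (26/55) × (3/55) × (13/55) ≈ 0.00241156
sports: (75/139) × (26/75) × (22/75) × (36/75) ≈ 0.0263367
Highest score → sports.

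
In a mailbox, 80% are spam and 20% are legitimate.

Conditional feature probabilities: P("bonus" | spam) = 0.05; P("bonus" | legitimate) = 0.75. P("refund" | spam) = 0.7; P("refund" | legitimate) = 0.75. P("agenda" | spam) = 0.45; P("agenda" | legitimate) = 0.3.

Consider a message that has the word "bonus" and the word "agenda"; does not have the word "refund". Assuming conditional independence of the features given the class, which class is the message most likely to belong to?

spam: 0.8 × 0.05 × (1−0.7) × 0.45 = 0.0054
legitimate: 0.2 × 0.75 × (1−0.75) × 0.3 = 0.01125
Highest score → legitimate.

legitimate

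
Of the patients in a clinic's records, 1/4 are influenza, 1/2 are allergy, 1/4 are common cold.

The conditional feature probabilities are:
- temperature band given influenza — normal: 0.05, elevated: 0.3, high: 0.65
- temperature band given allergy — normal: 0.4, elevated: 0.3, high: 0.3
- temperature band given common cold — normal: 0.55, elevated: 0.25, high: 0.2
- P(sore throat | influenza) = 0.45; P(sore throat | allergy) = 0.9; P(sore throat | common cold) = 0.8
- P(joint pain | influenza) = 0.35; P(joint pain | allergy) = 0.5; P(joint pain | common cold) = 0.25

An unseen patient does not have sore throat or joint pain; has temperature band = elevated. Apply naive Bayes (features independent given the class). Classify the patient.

influenza: 0.25 × 0.3 × (1−0.45) × (1−0.35) = 0.0268125
allergy: 0.5 × 0.3 × (1−0.9) × (1−0.5) = 0.0075
common cold: 0.25 × 0.25 × (1−0.8) × (1−0.25) = 0.009375
Highest score → influenza.

influenza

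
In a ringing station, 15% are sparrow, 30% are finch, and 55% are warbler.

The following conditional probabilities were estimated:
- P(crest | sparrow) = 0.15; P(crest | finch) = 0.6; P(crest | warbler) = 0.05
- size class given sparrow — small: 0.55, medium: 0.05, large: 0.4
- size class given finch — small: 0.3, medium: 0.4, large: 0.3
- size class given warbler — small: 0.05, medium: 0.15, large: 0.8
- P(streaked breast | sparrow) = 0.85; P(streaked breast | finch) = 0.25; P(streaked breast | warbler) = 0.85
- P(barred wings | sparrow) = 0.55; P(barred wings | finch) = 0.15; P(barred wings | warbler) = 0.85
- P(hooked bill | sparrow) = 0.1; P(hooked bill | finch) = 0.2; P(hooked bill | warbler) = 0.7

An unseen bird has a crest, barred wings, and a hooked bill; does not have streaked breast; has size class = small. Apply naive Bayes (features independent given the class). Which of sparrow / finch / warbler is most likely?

finch

sparrow: 0.15 × 0.15 × 0.55 × (1−0.85) × 0.55 × 0.1 = 0.00010209375
finch: 0.3 × 0.6 × 0.3 × (1−0.25) × 0.15 × 0.2 = 0.001215
warbler: 0.55 × 0.05 × 0.05 × (1−0.85) × 0.85 × 0.7 = 0.00012271875
Highest score → finch.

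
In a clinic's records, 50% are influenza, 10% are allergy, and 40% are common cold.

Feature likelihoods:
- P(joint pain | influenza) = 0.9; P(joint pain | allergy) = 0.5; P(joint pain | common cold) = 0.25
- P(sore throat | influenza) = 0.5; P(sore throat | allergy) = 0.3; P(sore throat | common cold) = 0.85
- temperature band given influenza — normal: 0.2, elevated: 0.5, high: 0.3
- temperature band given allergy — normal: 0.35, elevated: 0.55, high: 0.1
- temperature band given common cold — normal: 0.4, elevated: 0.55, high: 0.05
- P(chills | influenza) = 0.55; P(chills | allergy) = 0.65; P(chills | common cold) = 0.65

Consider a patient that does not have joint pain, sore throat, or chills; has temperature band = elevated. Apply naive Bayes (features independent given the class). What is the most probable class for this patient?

common cold

influenza: 0.5 × (1−0.9) × (1−0.5) × 0.5 × (1−0.55) = 0.005625
allergy: 0.1 × (1−0.5) × (1−0.3) × 0.55 × (1−0.65) = 0.0067375
common cold: 0.4 × (1−0.25) × (1−0.85) × 0.55 × (1−0.65) = 0.0086625
Highest score → common cold.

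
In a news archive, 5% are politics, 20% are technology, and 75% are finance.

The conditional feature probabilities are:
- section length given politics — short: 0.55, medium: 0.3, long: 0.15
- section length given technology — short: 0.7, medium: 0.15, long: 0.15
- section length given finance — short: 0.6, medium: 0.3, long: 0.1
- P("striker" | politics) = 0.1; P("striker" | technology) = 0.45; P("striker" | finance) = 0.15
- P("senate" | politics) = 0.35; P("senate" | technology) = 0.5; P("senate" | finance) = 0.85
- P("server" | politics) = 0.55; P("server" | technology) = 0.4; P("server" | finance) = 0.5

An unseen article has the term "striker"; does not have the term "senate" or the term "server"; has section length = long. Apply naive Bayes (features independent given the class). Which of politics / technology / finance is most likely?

politics: 0.05 × 0.15 × 0.1 × (1−0.35) × (1−0.55) = 0.000219375
technology: 0.2 × 0.15 × 0.45 × (1−0.5) × (1−0.4) = 0.00405
finance: 0.75 × 0.1 × 0.15 × (1−0.85) × (1−0.5) = 0.00084375
Highest score → technology.

technology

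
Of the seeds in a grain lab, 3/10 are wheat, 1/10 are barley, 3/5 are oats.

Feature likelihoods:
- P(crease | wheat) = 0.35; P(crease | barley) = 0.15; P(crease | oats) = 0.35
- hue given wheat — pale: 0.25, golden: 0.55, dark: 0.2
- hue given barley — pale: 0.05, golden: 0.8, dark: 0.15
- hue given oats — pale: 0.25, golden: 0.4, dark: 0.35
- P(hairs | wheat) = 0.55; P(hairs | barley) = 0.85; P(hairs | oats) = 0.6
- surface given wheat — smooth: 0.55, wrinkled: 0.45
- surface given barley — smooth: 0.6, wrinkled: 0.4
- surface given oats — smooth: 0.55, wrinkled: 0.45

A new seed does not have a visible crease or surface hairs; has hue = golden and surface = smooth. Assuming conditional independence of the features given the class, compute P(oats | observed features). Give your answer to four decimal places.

0.5124

wheat: 0.3 × (1−0.35) × 0.55 × (1−0.55) × 0.55 = 0.026544375
barley: 0.1 × (1−0.15) × 0.8 × (1−0.85) × 0.6 = 0.00612
oats: 0.6 × (1−0.35) × 0.4 × (1−0.6) × 0.55 = 0.03432
P(oats | x) = 0.03432 / 0.066984375 ≈ 0.5124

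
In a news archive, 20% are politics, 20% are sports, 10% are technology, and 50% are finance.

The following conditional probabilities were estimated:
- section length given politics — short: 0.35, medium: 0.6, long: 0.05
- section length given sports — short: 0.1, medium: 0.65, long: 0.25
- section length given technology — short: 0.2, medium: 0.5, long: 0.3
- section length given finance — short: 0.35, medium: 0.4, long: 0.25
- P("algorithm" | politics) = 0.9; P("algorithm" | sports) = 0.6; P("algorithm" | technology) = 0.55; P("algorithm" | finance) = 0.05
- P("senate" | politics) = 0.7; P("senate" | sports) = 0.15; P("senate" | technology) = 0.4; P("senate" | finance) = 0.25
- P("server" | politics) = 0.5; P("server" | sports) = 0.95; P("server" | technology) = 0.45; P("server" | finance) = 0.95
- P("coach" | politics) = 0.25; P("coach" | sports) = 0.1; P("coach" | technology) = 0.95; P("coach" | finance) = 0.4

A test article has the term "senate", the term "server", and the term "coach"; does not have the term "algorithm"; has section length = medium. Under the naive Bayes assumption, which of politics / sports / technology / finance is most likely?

politics: 0.2 × 0.6 × (1−0.9) × 0.7 × 0.5 × 0.25 = 0.00105
sports: 0.2 × 0.65 × (1−0.6) × 0.15 × 0.95 × 0.1 = 0.000741
technology: 0.1 × 0.5 × (1−0.55) × 0.4 × 0.45 × 0.95 = 0.0038475
finance: 0.5 × 0.4 × (1−0.05) × 0.25 × 0.95 × 0.4 = 0.01805
Highest score → finance.

finance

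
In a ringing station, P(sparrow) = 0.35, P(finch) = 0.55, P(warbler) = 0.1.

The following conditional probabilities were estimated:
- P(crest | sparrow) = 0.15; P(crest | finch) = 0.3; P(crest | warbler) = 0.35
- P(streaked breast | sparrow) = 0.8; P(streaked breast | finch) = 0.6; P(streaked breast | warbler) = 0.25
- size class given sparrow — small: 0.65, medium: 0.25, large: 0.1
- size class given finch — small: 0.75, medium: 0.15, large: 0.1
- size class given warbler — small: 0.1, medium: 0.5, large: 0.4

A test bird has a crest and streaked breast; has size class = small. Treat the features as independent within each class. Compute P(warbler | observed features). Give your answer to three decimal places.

sparrow: 0.35 × 0.15 × 0.8 × 0.65 = 0.0273
finch: 0.55 × 0.3 × 0.6 × 0.75 = 0.07425
warbler: 0.1 × 0.35 × 0.25 × 0.1 = 0.000875
P(warbler | x) = 0.000875 / 0.102425 ≈ 0.009

0.009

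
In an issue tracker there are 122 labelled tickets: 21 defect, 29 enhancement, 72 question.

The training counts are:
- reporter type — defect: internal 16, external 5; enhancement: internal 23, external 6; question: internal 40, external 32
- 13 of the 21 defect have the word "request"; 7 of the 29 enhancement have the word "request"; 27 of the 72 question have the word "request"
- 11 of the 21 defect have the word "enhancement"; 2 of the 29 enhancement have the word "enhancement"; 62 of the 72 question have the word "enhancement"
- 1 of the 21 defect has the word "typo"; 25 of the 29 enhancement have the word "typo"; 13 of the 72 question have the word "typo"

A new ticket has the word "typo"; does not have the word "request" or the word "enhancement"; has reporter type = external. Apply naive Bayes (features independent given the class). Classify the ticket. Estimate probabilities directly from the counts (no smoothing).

enhancement

defect: (21/122) × (5/21) × (8/21) × (10/21) × (1/21) ≈ 0.000354032
enhancement: (29/122) × (6/29) × (22/29) × (27/29) × (25/29) ≈ 0.029945
question: (72/122) × (32/72) × (45/72) × (10/72) × (13/72) ≈ 0.00411101
Highest score → enhancement.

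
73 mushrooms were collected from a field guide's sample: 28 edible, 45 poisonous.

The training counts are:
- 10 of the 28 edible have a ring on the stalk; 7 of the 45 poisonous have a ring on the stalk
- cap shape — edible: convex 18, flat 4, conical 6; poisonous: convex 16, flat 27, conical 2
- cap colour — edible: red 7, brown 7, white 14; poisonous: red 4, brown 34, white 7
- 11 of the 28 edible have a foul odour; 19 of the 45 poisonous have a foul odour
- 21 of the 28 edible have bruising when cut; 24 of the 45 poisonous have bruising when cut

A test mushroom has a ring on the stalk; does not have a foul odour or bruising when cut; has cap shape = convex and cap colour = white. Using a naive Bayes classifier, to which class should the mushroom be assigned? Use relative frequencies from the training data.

edible

edible: (28/73) × (10/28) × (18/28) × (14/28) × (17/28) × (7/28) ≈ 0.00668332
poisonous: (45/73) × (7/45) × (16/45) × (7/45) × (26/45) × (21/45) ≈ 0.00143
Highest score → edible.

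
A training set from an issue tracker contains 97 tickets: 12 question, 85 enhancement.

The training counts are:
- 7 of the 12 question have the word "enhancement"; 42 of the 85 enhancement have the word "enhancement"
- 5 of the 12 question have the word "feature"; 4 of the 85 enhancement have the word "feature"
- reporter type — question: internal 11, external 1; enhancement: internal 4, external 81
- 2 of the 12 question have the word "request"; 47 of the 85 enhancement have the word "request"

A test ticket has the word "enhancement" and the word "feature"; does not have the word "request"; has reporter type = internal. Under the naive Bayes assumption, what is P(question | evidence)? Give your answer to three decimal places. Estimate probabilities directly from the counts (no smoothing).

question: (12/97) × (7/12) × (5/12) × (11/12) × (10/12) ≈ 0.0229692
enhancement: (85/97) × (42/85) × (4/85) × (4/85) × (38/85) ≈ 0.000428671
P(question | x) = 0.0229692 / 0.023397871 ≈ 0.982

0.982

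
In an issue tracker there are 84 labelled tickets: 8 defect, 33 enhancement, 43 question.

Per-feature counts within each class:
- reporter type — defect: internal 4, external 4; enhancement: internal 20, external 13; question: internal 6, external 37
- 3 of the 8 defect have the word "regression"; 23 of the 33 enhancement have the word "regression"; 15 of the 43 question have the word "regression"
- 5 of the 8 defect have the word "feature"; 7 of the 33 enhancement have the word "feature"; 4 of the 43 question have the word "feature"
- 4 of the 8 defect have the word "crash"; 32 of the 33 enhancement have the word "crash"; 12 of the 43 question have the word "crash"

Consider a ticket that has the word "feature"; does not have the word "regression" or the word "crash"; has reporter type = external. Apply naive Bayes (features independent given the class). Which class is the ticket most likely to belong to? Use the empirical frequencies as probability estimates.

question

defect: (8/84) × (4/8) × (5/8) × (5/8) × (4/8) ≈ 0.0093006
enhancement: (33/84) × (13/33) × (10/33) × (7/33) × (1/33) ≈ 0.000301453
question: (43/84) × (37/43) × (28/43) × (4/43) × (31/43) ≈ 0.0192352
Highest score → question.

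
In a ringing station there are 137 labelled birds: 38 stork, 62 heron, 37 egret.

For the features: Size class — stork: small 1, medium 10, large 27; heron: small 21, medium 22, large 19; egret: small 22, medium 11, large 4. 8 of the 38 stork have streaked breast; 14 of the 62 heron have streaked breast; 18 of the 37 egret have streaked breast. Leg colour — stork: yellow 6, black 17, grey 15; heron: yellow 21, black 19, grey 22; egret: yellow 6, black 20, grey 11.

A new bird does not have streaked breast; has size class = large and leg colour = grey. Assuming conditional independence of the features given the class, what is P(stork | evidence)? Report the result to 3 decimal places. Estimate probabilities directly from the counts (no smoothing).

0.591

stork: (38/137) × (27/38) × (30/38) × (15/38) ≈ 0.061417
heron: (62/137) × (19/62) × (48/62) × (22/62) ≈ 0.038099
egret: (37/137) × (4/37) × (19/37) × (11/37) ≈ 0.00445741
P(stork | x) = 0.061417 / 0.10397341 ≈ 0.591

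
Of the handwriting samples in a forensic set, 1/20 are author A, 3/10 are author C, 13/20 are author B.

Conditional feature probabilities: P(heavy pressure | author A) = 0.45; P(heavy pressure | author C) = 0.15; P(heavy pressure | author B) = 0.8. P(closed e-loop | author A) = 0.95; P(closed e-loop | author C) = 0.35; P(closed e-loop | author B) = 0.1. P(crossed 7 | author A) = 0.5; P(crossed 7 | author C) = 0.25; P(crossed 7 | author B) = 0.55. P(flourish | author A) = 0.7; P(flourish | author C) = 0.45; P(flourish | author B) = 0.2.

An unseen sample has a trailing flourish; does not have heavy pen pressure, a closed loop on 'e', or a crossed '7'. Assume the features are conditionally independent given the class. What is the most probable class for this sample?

author C

author A: 0.05 × (1−0.45) × (1−0.95) × (1−0.5) × 0.7 = 0.00048125
author C: 0.3 × (1−0.15) × (1−0.35) × (1−0.25) × 0.45 = 0.055940625
author B: 0.65 × (1−0.8) × (1−0.1) × (1−0.55) × 0.2 = 0.01053
Highest score → author C.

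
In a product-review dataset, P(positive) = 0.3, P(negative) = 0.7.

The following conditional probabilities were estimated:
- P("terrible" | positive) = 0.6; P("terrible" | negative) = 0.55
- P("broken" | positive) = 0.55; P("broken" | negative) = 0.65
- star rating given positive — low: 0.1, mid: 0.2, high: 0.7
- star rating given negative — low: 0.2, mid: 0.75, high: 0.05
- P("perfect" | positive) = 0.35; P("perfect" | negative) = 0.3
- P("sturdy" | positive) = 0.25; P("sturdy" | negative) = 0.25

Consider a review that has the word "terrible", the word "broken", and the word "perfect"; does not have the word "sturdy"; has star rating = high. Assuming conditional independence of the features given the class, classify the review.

positive: 0.3 × 0.6 × 0.55 × 0.7 × 0.35 × (1−0.25) = 0.01819125
negative: 0.7 × 0.55 × 0.65 × 0.05 × 0.3 × (1−0.25) = 0.0028153125
Highest score → positive.

positive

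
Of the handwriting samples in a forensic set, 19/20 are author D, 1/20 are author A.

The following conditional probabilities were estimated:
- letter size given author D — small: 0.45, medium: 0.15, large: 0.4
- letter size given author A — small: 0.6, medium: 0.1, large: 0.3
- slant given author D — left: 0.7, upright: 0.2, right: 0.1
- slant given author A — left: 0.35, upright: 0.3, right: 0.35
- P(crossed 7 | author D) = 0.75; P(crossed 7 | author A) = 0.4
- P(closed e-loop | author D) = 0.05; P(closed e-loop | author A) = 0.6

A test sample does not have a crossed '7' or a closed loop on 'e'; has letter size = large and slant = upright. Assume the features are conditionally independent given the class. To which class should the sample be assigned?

author D: 0.95 × 0.4 × 0.2 × (1−0.75) × (1−0.05) = 0.01805
author A: 0.05 × 0.3 × 0.3 × (1−0.4) × (1−0.6) = 0.00108
Highest score → author D.

author D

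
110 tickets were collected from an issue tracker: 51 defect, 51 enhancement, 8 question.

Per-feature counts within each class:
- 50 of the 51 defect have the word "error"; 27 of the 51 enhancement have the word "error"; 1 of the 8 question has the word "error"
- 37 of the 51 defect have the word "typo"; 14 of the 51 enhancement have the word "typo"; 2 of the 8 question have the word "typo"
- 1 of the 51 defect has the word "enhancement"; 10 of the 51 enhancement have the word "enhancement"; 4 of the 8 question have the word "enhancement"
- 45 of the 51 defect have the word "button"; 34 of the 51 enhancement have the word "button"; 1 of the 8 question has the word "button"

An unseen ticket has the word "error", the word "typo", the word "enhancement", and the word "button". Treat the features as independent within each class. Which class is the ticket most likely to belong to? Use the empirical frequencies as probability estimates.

defect: (51/110) × (50/51) × (37/51) × (1/51) × (45/51) ≈ 0.00570533
enhancement: (51/110) × (27/51) × (14/51) × (10/51) × (34/51) ≈ 0.0088078
question: (8/110) × (1/8) × (2/8) × (4/8) × (1/8) ≈ 0.000142045
Highest score → enhancement.

enhancement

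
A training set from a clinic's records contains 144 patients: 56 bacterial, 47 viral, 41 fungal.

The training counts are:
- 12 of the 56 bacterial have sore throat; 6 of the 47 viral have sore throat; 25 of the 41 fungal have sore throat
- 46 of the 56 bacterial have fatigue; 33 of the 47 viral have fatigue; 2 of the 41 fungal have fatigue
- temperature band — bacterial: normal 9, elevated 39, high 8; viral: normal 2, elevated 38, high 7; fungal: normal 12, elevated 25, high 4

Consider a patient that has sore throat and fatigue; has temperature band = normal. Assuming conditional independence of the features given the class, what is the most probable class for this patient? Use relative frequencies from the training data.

bacterial: (56/144) × (12/56) × (46/56) × (9/56) ≈ 0.0110013
viral: (47/144) × (6/47) × (33/47) × (2/47) ≈ 0.00124491
fungal: (41/144) × (25/41) × (2/41) × (12/41) ≈ 0.00247868
Highest score → bacterial.

bacterial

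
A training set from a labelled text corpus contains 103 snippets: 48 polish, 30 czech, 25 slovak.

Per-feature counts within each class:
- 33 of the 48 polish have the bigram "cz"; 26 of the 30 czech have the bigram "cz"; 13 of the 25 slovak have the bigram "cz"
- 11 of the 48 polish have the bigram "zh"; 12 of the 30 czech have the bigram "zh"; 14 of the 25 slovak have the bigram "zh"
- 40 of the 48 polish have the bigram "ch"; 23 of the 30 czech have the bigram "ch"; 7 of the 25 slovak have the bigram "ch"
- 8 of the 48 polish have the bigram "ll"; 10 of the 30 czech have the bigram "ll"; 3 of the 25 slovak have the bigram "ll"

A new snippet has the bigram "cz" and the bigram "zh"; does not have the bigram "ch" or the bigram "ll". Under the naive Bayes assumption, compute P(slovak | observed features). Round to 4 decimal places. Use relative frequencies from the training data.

0.6335

polish: (48/103) × (33/48) × (11/48) × (8/48) × (40/48) ≈ 0.0101975
czech: (30/103) × (26/30) × (12/30) × (7/30) × (20/30) ≈ 0.0157066
slovak: (25/103) × (13/25) × (14/25) × (18/25) × (22/25) ≈ 0.0447826
P(slovak | x) = 0.0447826 / 0.0706867 ≈ 0.6335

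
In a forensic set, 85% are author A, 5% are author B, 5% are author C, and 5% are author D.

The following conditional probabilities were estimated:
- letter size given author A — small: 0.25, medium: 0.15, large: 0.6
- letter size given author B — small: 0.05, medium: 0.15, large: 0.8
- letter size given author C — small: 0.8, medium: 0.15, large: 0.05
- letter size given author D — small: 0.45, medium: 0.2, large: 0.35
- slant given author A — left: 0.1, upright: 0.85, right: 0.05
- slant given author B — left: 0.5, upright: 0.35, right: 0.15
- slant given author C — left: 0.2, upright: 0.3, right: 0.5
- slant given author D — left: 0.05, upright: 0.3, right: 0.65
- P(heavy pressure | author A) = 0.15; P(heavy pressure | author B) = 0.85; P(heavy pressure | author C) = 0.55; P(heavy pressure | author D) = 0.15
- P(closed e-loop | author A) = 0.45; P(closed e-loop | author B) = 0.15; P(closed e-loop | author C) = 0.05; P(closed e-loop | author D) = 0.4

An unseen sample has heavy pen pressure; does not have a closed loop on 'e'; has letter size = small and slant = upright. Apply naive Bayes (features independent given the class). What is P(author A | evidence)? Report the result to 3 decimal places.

author A: 0.85 × 0.25 × 0.85 × 0.15 × (1−0.45) = 0.0149015625
author B: 0.05 × 0.05 × 0.35 × 0.85 × (1−0.15) = 0.0006321875
author C: 0.05 × 0.8 × 0.3 × 0.55 × (1−0.05) = 0.00627
author D: 0.05 × 0.45 × 0.3 × 0.15 × (1−0.4) = 0.0006075
P(author A | x) = 0.0149015625 / 0.02241125 ≈ 0.665

0.665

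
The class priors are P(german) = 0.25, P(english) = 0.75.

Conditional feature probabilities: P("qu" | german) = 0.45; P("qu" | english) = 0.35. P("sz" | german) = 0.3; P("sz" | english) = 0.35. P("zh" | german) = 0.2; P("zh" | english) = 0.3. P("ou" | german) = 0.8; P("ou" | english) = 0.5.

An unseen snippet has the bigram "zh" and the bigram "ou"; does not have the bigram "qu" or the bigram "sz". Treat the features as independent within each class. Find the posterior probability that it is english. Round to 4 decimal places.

0.7553

german: 0.25 × (1−0.45) × (1−0.3) × 0.2 × 0.8 = 0.0154
english: 0.75 × (1−0.35) × (1−0.35) × 0.3 × 0.5 = 0.04753125
P(english | x) = 0.04753125 / 0.06293125 ≈ 0.7553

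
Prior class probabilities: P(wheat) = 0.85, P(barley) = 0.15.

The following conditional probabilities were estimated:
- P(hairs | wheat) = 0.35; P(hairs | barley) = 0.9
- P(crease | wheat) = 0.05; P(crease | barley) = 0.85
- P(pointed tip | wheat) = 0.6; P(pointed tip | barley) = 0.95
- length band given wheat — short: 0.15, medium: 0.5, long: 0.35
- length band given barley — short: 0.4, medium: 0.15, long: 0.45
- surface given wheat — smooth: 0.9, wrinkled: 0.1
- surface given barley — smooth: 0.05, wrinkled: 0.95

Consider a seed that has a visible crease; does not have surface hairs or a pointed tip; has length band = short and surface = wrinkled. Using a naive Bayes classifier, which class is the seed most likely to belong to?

barley

wheat: 0.85 × (1−0.35) × 0.05 × (1−0.6) × 0.15 × 0.1 = 0.00016575
barley: 0.15 × (1−0.9) × 0.85 × (1−0.95) × 0.4 × 0.95 = 0.00024225
Highest score → barley.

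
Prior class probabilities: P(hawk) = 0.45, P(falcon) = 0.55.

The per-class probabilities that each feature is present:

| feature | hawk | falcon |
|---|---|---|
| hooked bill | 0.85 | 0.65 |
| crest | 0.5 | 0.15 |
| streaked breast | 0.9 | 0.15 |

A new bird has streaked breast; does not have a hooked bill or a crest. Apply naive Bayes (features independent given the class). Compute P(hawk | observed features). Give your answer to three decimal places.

hawk: 0.45 × (1−0.85) × (1−0.5) × 0.9 = 0.030375
falcon: 0.55 × (1−0.65) × (1−0.15) × 0.15 = 0.02454375
P(hawk | x) = 0.030375 / 0.05491875 ≈ 0.553

0.553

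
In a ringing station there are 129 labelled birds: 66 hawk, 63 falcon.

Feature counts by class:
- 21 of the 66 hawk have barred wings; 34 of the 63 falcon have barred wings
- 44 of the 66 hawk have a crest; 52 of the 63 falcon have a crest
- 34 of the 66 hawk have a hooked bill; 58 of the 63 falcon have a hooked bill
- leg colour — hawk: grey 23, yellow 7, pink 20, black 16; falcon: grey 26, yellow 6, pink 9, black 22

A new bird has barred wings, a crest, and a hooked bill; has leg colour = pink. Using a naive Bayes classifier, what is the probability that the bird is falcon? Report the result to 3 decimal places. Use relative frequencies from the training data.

0.628

hawk: (66/129) × (21/66) × (44/66) × (34/66) × (20/66) ≈ 0.0169418
falcon: (63/129) × (34/63) × (52/63) × (58/63) × (9/63) ≈ 0.0286116
P(falcon | x) = 0.0286116 / 0.0455534 ≈ 0.628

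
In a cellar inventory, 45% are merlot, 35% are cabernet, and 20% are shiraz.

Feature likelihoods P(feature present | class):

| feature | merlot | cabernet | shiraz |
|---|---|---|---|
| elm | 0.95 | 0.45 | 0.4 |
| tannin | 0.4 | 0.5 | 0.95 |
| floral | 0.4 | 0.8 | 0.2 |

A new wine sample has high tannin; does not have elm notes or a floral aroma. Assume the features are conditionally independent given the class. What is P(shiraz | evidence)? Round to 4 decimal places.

0.7872

merlot: 0.45 × (1−0.95) × 0.4 × (1−0.4) = 0.0054
cabernet: 0.35 × (1−0.45) × 0.5 × (1−0.8) = 0.01925
shiraz: 0.2 × (1−0.4) × 0.95 × (1−0.2) = 0.0912
P(shiraz | x) = 0.0912 / 0.11585 ≈ 0.7872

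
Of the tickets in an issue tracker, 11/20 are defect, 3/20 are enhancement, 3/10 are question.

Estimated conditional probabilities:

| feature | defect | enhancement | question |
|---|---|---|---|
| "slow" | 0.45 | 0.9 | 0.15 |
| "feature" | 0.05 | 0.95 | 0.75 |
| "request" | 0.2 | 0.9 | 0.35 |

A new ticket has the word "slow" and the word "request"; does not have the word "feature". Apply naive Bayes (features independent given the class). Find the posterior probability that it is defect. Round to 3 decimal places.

defect: 0.55 × 0.45 × (1−0.05) × 0.2 = 0.047025
enhancement: 0.15 × 0.9 × (1−0.95) × 0.9 = 0.006075
question: 0.3 × 0.15 × (1−0.75) × 0.35 = 0.0039375
P(defect | x) = 0.047025 / 0.0570375 ≈ 0.824

0.824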